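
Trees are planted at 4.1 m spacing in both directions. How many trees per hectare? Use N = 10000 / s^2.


N = 10000 / 4.1^2 = 10000 / 16.81 = 594.884 ≈ 595 trees/ha

595 trees/ha


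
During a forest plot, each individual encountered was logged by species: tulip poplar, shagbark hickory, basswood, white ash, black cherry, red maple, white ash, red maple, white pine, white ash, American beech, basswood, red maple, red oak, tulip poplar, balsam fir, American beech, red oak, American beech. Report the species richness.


Total individuals logged = 19
Distinct species (count of individuals): tulip poplar (2), shagbark hickory (1), basswood (2), white ash (3), black cherry (1), red maple (3), white pine (1), American beech (3), red oak (2), balsam fir (1)
Species richness = number of distinct species = 10

10


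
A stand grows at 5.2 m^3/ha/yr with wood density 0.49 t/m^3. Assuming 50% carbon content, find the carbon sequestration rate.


C = 5.2 * 0.49 * 0.5 = 1.274 ≈ 1.27 t C/ha/yr

1.27 t C/ha/yr


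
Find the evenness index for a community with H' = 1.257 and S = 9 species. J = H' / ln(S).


ln(9) = 2.19722
J = H' / ln(S) = 1.257 / 2.19722 = 0.572087 ≈ 0.5721

0.5721


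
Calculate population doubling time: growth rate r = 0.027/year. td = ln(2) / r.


td = ln(2) / 0.027 = 0.693147 / 0.027 = 25.6721 ≈ 25.7 years

25.7 years


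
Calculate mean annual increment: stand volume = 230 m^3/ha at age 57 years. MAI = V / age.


MAI = 230 / 57 = 4.0351 ≈ 4.04 m^3/ha/yr

4.04 m^3/ha/yr


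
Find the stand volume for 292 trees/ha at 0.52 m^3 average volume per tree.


V_stand = 292 * 0.52 = 151.84 ≈ 151.8 m^3/ha

151.8 m^3/ha


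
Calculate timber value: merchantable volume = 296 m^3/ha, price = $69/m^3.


Value = 296 * 69 = $20424/ha

$20424/ha


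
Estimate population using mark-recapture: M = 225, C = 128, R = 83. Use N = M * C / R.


N = M * C / R = 225 * 128 / 83 = 28800 / 83 = 346.99 ≈ 347

347 individuals


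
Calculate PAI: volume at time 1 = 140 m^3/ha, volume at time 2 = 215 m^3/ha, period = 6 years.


PAI = (V2 - V1) / period = (215 - 140) / 6 = 75 / 6 = 12.50 m^3/ha/yr

12.50 m^3/ha/yr


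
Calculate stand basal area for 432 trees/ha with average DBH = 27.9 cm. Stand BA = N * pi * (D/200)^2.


(D/200)^2 = (27.9/200)^2 = 0.1395^2 = 0.01946025
Individual BA = 3.141593 * 0.01946025 = 0.0611362 m^2
Stand BA = 432 * 0.0611362 = 26.4108 ≈ 26.41 m^2/ha

26.41 m^2/ha


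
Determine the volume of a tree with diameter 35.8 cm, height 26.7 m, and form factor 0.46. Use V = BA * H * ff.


(D/200)^2 = (35.8/200)^2 = 0.179^2 = 0.032041
BA = 3.141593 * 0.032041 = 0.100660 m^2
V = 0.100660 * 26.7 * 0.46 = 1.23631 ≈ 1.236 m^3

1.236 m^3


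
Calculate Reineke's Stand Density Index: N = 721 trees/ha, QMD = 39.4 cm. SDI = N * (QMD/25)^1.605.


QMD/25 = 39.4/25 = 1.576
(1.576)^1.605 = exp(1.605 * ln(1.576)) = exp(1.605 * 0.454890) = exp(0.730098) = 2.07528
SDI = 721 * 2.07528 = 1496.28 ≈ 1496

1496


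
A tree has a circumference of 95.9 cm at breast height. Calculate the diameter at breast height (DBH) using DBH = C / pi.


DBH = C / pi = 95.9 / 3.141593 = 30.5259 ≈ 30.53 cm

30.53 cm


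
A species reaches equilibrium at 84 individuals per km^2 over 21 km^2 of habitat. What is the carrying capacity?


K = 84 * 21 = 1764 individuals

1764 individuals


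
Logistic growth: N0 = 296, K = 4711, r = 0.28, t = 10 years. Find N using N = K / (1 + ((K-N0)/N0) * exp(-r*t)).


(K - N0)/N0 = (4711 - 296)/296 = 4415/296 = 14.9155
r*t = 0.28 * 10 = 2.8; exp(-2.8) = 0.0608101
14.9155 * 0.0608101 = 0.907013
1 + 0.907013 = 1.90701
N = 4711 / 1.90701 = 2470.36 ≈ 2470

2470


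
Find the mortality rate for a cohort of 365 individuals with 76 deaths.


Mortality rate = 76 / 365 = 0.208219 ≈ 0.2082

0.2082


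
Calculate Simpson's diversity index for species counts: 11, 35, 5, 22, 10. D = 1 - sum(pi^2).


Total N = 11 + 35 + 5 + 22 + 10 = 83
Per-species terms:
  p = 11/83 = 0.132530; p^2 = 0.132530^2 = 0.017564
  p = 35/83 = 0.421687; p^2 = 0.421687^2 = 0.177820
  p = 5/83 = 0.060241; p^2 = 0.060241^2 = 0.003629
  p = 22/83 = 0.265060; p^2 = 0.265060^2 = 0.070257
  p = 10/83 = 0.120482; p^2 = 0.120482^2 = 0.014516
sum(p^2) = 0.017564 + 0.177820 + 0.003629 + 0.070257 + 0.014516 = 0.283786
D = 1 - 0.283786 = 0.716214 ≈ 0.7162

0.7162


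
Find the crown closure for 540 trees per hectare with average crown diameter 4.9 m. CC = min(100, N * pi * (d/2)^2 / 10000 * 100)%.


(d/2)^2 = (4.9/2)^2 = 2.45^2 = 6.0025
Crown area = 3.141593 * 6.0025 = 18.8574 m^2
N * area / 10000 * 100 = 540 * 18.8574 / 10000 * 100 = 101.830
CC = min(100, 101.830) = 100%

100%


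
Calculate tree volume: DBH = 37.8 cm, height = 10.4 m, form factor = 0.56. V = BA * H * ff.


(D/200)^2 = (37.8/200)^2 = 0.189^2 = 0.035721
BA = 3.141593 * 0.035721 = 0.112221 m^2
V = 0.112221 * 10.4 * 0.56 = 0.653575 ≈ 0.654 m^3

0.654 m^3


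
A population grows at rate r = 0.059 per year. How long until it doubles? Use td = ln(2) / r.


td = ln(2) / 0.059 = 0.693147 / 0.059 = 11.7483 ≈ 11.7 years

11.7 years


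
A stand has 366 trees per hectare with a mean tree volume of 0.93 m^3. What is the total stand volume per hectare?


V_stand = 366 * 0.93 = 340.38 ≈ 340.4 m^3/ha

340.4 m^3/ha


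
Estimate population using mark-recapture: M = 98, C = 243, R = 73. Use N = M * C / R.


N = M * C / R = 98 * 243 / 73 = 23814 / 73 = 326.22 ≈ 326

326 individuals


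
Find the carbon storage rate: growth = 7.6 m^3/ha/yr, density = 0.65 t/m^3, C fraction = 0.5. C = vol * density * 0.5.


C = 7.6 * 0.65 * 0.5 = 2.47 t C/ha/yr

2.47 t C/ha/yr


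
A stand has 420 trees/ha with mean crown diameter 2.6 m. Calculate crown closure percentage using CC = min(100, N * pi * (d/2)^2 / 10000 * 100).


(d/2)^2 = (2.6/2)^2 = 1.3^2 = 1.69
Crown area = 3.141593 * 1.69 = 5.30929 m^2
N * area / 10000 * 100 = 420 * 5.30929 / 10000 * 100 = 22.2990
CC = min(100, 22.2990) = 22.2990 ≈ 22.3%

22.3%


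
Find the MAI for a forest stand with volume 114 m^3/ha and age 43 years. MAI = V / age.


MAI = 114 / 43 = 2.6512 ≈ 2.65 m^3/ha/yr

2.65 m^3/ha/yr


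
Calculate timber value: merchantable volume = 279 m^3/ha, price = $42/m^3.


Value = 279 * 42 = $11718/ha

$11718/ha


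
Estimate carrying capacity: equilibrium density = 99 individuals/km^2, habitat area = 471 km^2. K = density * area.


K = 99 * 471 = 46629 individuals

46629 individuals


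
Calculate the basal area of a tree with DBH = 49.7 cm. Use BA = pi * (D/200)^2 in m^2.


D/200 = 49.7/200 = 0.2485 m
(D/200)^2 = 0.2485^2 = 0.06175225
BA = 3.141593 * 0.06175225 = 0.194000 ≈ 0.1940 m^2

0.1940 m^2


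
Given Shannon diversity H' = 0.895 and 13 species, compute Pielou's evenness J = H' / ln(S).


ln(13) = 2.56495
J = H' / ln(S) = 0.895 / 2.56495 = 0.348935 ≈ 0.3489

0.3489


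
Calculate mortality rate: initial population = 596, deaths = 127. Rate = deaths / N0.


Mortality rate = 127 / 596 = 0.213087 ≈ 0.2131

0.2131


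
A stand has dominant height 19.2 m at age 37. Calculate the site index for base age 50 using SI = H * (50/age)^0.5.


50/37 = 1.35135
(1.35135)^0.5 = 1.16248
SI = 19.2 * 1.16248 = 22.3196 ≈ 22.3 m

22.3 m


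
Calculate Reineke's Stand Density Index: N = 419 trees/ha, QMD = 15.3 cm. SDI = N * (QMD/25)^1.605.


QMD/25 = 15.3/25 = 0.612
(0.612)^1.605 = exp(1.605 * ln(0.612)) = exp(1.605 * (-0.491023)) = exp(-0.788092) = 0.454712
SDI = 419 * 0.454712 = 190.524 ≈ 191

191


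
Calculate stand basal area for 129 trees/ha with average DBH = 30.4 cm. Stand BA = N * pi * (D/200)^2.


(D/200)^2 = (30.4/200)^2 = 0.152^2 = 0.023104
Individual BA = 3.141593 * 0.023104 = 0.0725834 m^2
Stand BA = 129 * 0.0725834 = 9.36326 ≈ 9.36 m^2/ha

9.36 m^2/ha


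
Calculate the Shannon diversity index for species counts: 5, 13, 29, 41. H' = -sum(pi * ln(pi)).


Total N = 5 + 13 + 29 + 41 = 88
Per-species terms:
  p = 5/88 = 0.056818; ln(p) = -2.867902; p*ln(p) = 0.056818 * (-2.867902) = -0.162948
  p = 13/88 = 0.147727; ln(p) = -1.912389; p*ln(p) = 0.147727 * (-1.912389) = -0.282511
  p = 29/88 = 0.329545; ln(p) = -1.110042; p*ln(p) = 0.329545 * (-1.110042) = -0.365809
  p = 41/88 = 0.465909; ln(p) = -0.763765; p*ln(p) = 0.465909 * (-0.763765) = -0.355845
sum(p*ln(p)) = (-0.162948) + (-0.282511) + (-0.365809) + (-0.355845) = -1.167113
H' = -(-1.167113) = 1.167113 ≈ 1.1671

1.1671


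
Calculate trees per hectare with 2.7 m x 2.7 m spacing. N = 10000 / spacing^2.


N = 10000 / 2.7^2 = 10000 / 7.29 = 1371.74 ≈ 1372 trees/ha

1372 trees/ha


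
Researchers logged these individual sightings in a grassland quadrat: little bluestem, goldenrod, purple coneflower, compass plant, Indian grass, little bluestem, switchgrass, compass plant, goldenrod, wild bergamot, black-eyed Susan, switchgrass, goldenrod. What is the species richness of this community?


Total individuals logged = 13
Distinct species (count of individuals): little bluestem (2), goldenrod (3), purple coneflower (1), compass plant (2), Indian grass (1), switchgrass (2), wild bergamot (1), black-eyed Susan (1)
Species richness = number of distinct species = 8

8


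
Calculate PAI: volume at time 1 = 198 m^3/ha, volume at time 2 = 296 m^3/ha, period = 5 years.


PAI = (V2 - V1) / period = (296 - 198) / 5 = 98 / 5 = 19.60 m^3/ha/yr

19.60 m^3/ha/yr


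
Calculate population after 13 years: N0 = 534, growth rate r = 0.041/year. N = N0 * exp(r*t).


r*t = 0.041 * 13 = 0.533
exp(0.533) = 1.70404
N = 534 * 1.70404 = 909.957 ≈ 910

910


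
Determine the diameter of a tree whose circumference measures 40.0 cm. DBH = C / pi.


DBH = C / pi = 40.0 / 3.141593 = 12.7324 ≈ 12.73 cm

12.73 cm


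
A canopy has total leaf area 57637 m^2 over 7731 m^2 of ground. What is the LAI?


LAI = 57637 / 7731 = 7.4553 ≈ 7.46

7.46


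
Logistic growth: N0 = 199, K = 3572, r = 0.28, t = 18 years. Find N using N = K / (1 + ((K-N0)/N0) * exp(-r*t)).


(K - N0)/N0 = (3572 - 199)/199 = 3373/199 = 16.9497
r*t = 0.28 * 18 = 5.04; exp(-5.04) = 0.00647375
16.9497 * 0.00647375 = 0.109728
1 + 0.109728 = 1.10973
N = 3572 / 1.10973 = 3218.80 ≈ 3219

3219


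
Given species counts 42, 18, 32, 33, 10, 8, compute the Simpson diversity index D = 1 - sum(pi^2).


Total N = 42 + 18 + 32 + 33 + 10 + 8 = 143
Per-species terms:
  p = 42/143 = 0.293706; p^2 = 0.293706^2 = 0.086263
  p = 18/143 = 0.125874; p^2 = 0.125874^2 = 0.015844
  p = 32/143 = 0.223776; p^2 = 0.223776^2 = 0.050076
  p = 33/143 = 0.230769; p^2 = 0.230769^2 = 0.053254
  p = 10/143 = 0.069930; p^2 = 0.069930^2 = 0.004890
  p = 8/143 = 0.055944; p^2 = 0.055944^2 = 0.003130
sum(p^2) = 0.086263 + 0.015844 + 0.050076 + 0.053254 + 0.004890 + 0.003130 = 0.213457
D = 1 - 0.213457 = 0.786543 ≈ 0.7865

0.7865


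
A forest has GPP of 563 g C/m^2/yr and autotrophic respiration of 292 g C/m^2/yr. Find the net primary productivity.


NPP = GPP - Ra = 563 - 292 = 271 g C/m^2/yr

271 g C/m^2/yr


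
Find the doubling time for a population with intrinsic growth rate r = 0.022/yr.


td = ln(2) / 0.022 = 0.693147 / 0.022 = 31.5067 ≈ 31.5 years

31.5 years


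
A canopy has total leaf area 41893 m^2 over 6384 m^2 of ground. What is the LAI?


LAI = 41893 / 6384 = 6.5622 ≈ 6.56

6.56


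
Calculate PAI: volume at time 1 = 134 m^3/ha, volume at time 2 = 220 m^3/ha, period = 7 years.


PAI = (V2 - V1) / period = (220 - 134) / 7 = 86 / 7 = 12.2857 ≈ 12.29 m^3/ha/yr

12.29 m^3/ha/yr


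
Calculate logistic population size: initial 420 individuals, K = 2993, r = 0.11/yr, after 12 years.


(K - N0)/N0 = (2993 - 420)/420 = 2573/420 = 6.12619
r*t = 0.11 * 12 = 1.32; exp(-1.32) = 0.267135
6.12619 * 0.267135 = 1.63652
1 + 1.63652 = 2.63652
N = 2993 / 2.63652 = 1135.21 ≈ 1135

1135


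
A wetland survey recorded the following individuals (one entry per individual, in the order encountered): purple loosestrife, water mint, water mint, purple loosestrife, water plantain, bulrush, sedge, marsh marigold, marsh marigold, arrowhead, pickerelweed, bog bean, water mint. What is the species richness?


Total individuals logged = 13
Distinct species (count of individuals): purple loosestrife (2), water mint (3), water plantain (1), bulrush (1), sedge (1), marsh marigold (2), arrowhead (1), pickerelweed (1), bog bean (1)
Species richness = number of distinct species = 9

9


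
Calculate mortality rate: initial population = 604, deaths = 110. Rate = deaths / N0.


Mortality rate = 110 / 604 = 0.182119 ≈ 0.1821

0.1821


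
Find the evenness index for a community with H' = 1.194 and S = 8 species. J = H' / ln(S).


ln(8) = 2.07944
J = H' / ln(S) = 1.194 / 2.07944 = 0.574193 ≈ 0.5742

0.5742


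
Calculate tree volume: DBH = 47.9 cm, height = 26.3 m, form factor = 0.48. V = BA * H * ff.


(D/200)^2 = (47.9/200)^2 = 0.2395^2 = 0.05736025
BA = 3.141593 * 0.05736025 = 0.180203 m^2
V = 0.180203 * 26.3 * 0.48 = 2.27488 ≈ 2.275 m^3

2.275 m^3


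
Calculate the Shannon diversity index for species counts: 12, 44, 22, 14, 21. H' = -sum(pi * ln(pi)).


Total N = 12 + 44 + 22 + 14 + 21 = 113
Per-species terms:
  p = 12/113 = 0.106195; ln(p) = -2.242478; p*ln(p) = 0.106195 * (-2.242478) = -0.238140
  p = 44/113 = 0.389381; ln(p) = -0.943197; p*ln(p) = 0.389381 * (-0.943197) = -0.367263
  p = 22/113 = 0.194690; ln(p) = -1.636347; p*ln(p) = 0.194690 * (-1.636347) = -0.318580
  p = 14/113 = 0.123894; ln(p) = -2.088329; p*ln(p) = 0.123894 * (-2.088329) = -0.258731
  p = 21/113 = 0.185841; ln(p) = -1.682864; p*ln(p) = 0.185841 * (-1.682864) = -0.312745
sum(p*ln(p)) = (-0.238140) + (-0.367263) + (-0.318580) + (-0.258731) + (-0.312745) = -1.495459
H' = -(-1.495459) = 1.495459 ≈ 1.4955

1.4955


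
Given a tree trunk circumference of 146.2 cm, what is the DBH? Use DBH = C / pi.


DBH = C / pi = 146.2 / 3.141593 = 46.5369 ≈ 46.54 cm

46.54 cm


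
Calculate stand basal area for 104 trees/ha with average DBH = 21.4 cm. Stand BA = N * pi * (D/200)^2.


(D/200)^2 = (21.4/200)^2 = 0.107^2 = 0.011449
Individual BA = 3.141593 * 0.011449 = 0.0359681 m^2
Stand BA = 104 * 0.0359681 = 3.74068 ≈ 3.74 m^2/ha

3.74 m^2/ha


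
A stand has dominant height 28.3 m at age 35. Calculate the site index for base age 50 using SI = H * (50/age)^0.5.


50/35 = 1.42857
(1.42857)^0.5 = 1.19523
SI = 28.3 * 1.19523 = 33.8250 ≈ 33.8 m

33.8 m


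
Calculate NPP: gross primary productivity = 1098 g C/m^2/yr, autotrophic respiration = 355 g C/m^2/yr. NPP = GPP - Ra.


NPP = GPP - Ra = 1098 - 355 = 743 g C/m^2/yr

743 g C/m^2/yr


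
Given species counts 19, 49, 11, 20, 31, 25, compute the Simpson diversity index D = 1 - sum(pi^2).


Total N = 19 + 49 + 11 + 20 + 31 + 25 = 155
Per-species terms:
  p = 19/155 = 0.122581; p^2 = 0.122581^2 = 0.015026
  p = 49/155 = 0.316129; p^2 = 0.316129^2 = 0.099938
  p = 11/155 = 0.070968; p^2 = 0.070968^2 = 0.005036
  p = 20/155 = 0.129032; p^2 = 0.129032^2 = 0.016649
  p = 31/155 = 0.200000; p^2 = 0.200000^2 = 0.040000
  p = 25/155 = 0.161290; p^2 = 0.161290^2 = 0.026014
sum(p^2) = 0.015026 + 0.099938 + 0.005036 + 0.016649 + 0.040000 + 0.026014 = 0.202663
D = 1 - 0.202663 = 0.797337 ≈ 0.7973

0.7973


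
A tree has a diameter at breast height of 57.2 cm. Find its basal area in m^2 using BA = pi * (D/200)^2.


D/200 = 57.2/200 = 0.286 m
(D/200)^2 = 0.286^2 = 0.081796
BA = 3.141593 * 0.081796 = 0.256970 ≈ 0.2570 m^2

0.2570 m^2


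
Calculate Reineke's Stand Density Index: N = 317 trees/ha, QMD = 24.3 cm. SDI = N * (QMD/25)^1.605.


QMD/25 = 24.3/25 = 0.972
(0.972)^1.605 = exp(1.605 * ln(0.972)) = exp(1.605 * (-0.0283995)) = exp(-0.0455812) = 0.955442
SDI = 317 * 0.955442 = 302.875 ≈ 303

303


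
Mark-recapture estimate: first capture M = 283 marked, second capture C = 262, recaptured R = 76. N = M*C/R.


N = M * C / R = 283 * 262 / 76 = 74146 / 76 = 975.61 ≈ 976

976 individuals


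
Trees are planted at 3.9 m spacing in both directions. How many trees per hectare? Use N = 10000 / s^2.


N = 10000 / 3.9^2 = 10000 / 15.21 = 657.462 ≈ 657 trees/ha

657 trees/ha


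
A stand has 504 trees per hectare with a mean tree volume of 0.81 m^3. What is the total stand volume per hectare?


V_stand = 504 * 0.81 = 408.24 ≈ 408.2 m^3/ha

408.2 m^3/ha


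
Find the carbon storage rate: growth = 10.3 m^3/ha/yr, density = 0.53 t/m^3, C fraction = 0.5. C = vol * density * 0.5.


C = 10.3 * 0.53 * 0.5 = 2.7295 ≈ 2.73 t C/ha/yr

2.73 t C/ha/yr


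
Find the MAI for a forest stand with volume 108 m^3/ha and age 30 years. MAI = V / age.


MAI = 108 / 30 = 3.60 m^3/ha/yr

3.60 m^3/ha/yr


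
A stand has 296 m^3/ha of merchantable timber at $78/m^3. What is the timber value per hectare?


Value = 296 * 78 = $23088/ha

$23088/ha


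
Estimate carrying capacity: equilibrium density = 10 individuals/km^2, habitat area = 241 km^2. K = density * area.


K = 10 * 241 = 2410 individuals

2410 individuals


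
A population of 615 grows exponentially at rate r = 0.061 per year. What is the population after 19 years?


r*t = 0.061 * 19 = 1.159
exp(1.159) = 3.18674
N = 615 * 3.18674 = 1959.85 ≈ 1960

1960


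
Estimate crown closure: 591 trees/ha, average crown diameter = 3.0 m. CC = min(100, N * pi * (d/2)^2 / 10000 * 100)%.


(d/2)^2 = (3.0/2)^2 = 1.5^2 = 2.25
Crown area = 3.141593 * 2.25 = 7.06858 m^2
N * area / 10000 * 100 = 591 * 7.06858 / 10000 * 100 = 41.7753
CC = min(100, 41.7753) = 41.7753 ≈ 41.8%

41.8%


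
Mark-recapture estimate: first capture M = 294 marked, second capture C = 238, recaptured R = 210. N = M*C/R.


N = M * C / R = 294 * 238 / 210 = 69972 / 210 = 333.20 ≈ 333

333 individuals


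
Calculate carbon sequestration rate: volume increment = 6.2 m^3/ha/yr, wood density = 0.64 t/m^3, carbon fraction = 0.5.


C = 6.2 * 0.64 * 0.5 = 1.984 ≈ 1.98 t C/ha/yr

1.98 t C/ha/yr


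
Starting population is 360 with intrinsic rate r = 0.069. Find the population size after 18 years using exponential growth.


r*t = 0.069 * 18 = 1.242
exp(1.242) = 3.46253
N = 360 * 3.46253 = 1246.51 ≈ 1247

1247


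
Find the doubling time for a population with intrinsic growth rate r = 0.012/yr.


td = ln(2) / 0.012 = 0.693147 / 0.012 = 57.7623 ≈ 57.8 years

57.8 years


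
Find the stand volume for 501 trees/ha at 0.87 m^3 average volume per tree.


V_stand = 501 * 0.87 = 435.87 ≈ 435.9 m^3/ha

435.9 m^3/ha


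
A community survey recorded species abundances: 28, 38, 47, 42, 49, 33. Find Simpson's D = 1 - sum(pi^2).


Total N = 28 + 38 + 47 + 42 + 49 + 33 = 237
Per-species terms:
  p = 28/237 = 0.118143; p^2 = 0.118143^2 = 0.013958
  p = 38/237 = 0.160338; p^2 = 0.160338^2 = 0.025708
  p = 47/237 = 0.198312; p^2 = 0.198312^2 = 0.039328
  p = 42/237 = 0.177215; p^2 = 0.177215^2 = 0.031405
  p = 49/237 = 0.206751; p^2 = 0.206751^2 = 0.042746
  p = 33/237 = 0.139241; p^2 = 0.139241^2 = 0.019388
sum(p^2) = 0.013958 + 0.025708 + 0.039328 + 0.031405 + 0.042746 + 0.019388 = 0.172533
D = 1 - 0.172533 = 0.827467 ≈ 0.8275

0.8275


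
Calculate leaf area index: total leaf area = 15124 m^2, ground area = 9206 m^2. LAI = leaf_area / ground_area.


LAI = 15124 / 9206 = 1.6428 ≈ 1.64

1.64


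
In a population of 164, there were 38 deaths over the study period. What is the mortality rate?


Mortality rate = 38 / 164 = 0.231707 ≈ 0.2317

0.2317


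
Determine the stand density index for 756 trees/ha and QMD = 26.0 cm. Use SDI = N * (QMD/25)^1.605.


QMD/25 = 26.0/25 = 1.04
(1.04)^1.605 = exp(1.605 * ln(1.04)) = exp(1.605 * 0.0392207) = exp(0.0629492) = 1.06497
SDI = 756 * 1.06497 = 805.117 ≈ 805

805


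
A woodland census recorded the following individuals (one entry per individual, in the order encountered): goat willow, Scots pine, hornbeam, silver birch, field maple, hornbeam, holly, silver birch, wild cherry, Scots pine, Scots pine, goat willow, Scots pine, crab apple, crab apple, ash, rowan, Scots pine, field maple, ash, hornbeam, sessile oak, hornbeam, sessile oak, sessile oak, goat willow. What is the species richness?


Total individuals logged = 26
Distinct species (count of individuals): goat willow (3), Scots pine (5), hornbeam (4), silver birch (2), field maple (2), holly (1), wild cherry (1), crab apple (2), ash (2), rowan (1), sessile oak (3)
Species richness = number of distinct species = 11

11


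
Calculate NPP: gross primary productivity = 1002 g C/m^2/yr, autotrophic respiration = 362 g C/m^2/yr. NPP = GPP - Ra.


NPP = GPP - Ra = 1002 - 362 = 640 g C/m^2/yr

640 g C/m^2/yr


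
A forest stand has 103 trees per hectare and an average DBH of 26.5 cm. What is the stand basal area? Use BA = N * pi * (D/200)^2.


(D/200)^2 = (26.5/200)^2 = 0.1325^2 = 0.01755625
Individual BA = 3.141593 * 0.01755625 = 0.0551546 m^2
Stand BA = 103 * 0.0551546 = 5.68092 ≈ 5.68 m^2/ha

5.68 m^2/ha


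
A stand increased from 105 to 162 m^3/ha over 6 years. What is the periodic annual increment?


PAI = (V2 - V1) / period = (162 - 105) / 6 = 57 / 6 = 9.50 m^3/ha/yr

9.50 m^3/ha/yr


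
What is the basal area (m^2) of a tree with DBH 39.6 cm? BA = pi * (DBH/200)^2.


D/200 = 39.6/200 = 0.198 m
(D/200)^2 = 0.198^2 = 0.039204
BA = 3.141593 * 0.039204 = 0.123163 ≈ 0.1232 m^2

0.1232 m^2


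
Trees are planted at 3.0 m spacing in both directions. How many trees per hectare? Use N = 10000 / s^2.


N = 10000 / 3.0^2 = 10000 / 9 = 1111.11 ≈ 1111 trees/ha

1111 trees/ha


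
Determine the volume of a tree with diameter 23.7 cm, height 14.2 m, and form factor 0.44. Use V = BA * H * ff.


(D/200)^2 = (23.7/200)^2 = 0.1185^2 = 0.01404225
BA = 3.141593 * 0.01404225 = 0.0441150 m^2
V = 0.0441150 * 14.2 * 0.44 = 0.275631 ≈ 0.276 m^3

0.276 m^3


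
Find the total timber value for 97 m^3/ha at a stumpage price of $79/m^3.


Value = 97 * 79 = $7663/ha

$7663/ha


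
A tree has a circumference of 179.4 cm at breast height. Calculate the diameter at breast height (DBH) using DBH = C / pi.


DBH = C / pi = 179.4 / 3.141593 = 57.1048 ≈ 57.10 cm

57.10 cm


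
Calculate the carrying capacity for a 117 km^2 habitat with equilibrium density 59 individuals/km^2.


K = 59 * 117 = 6903 individuals

6903 individuals


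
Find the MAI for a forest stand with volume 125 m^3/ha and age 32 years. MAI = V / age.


MAI = 125 / 32 = 3.9063 ≈ 3.91 m^3/ha/yr

3.91 m^3/ha/yr


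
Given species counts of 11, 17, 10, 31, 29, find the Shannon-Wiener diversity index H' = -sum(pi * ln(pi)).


Total N = 11 + 17 + 10 + 31 + 29 = 98
Per-species terms:
  p = 11/98 = 0.112245; ln(p) = -2.187071; p*ln(p) = 0.112245 * (-2.187071) = -0.245488
  p = 17/98 = 0.173469; ln(p) = -1.751756; p*ln(p) = 0.173469 * (-1.751756) = -0.303875
  p = 10/98 = 0.102041; ln(p) = -2.282381; p*ln(p) = 0.102041 * (-2.282381) = -0.232896
  p = 31/98 = 0.316327; ln(p) = -1.150979; p*ln(p) = 0.316327 * (-1.150979) = -0.364086
  p = 29/98 = 0.295918; ln(p) = -1.217673; p*ln(p) = 0.295918 * (-1.217673) = -0.360331
sum(p*ln(p)) = (-0.245488) + (-0.303875) + (-0.232896) + (-0.364086) + (-0.360331) = -1.506676
H' = -(-1.506676) = 1.506676 ≈ 1.5067

1.5067


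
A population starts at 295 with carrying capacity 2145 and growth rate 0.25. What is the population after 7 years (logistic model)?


(K - N0)/N0 = (2145 - 295)/295 = 1850/295 = 6.27119
r*t = 0.25 * 7 = 1.75; exp(-1.75) = 0.173774
6.27119 * 0.173774 = 1.08977
1 + 1.08977 = 2.08977
N = 2145 / 2.08977 = 1026.43 ≈ 1026

1026


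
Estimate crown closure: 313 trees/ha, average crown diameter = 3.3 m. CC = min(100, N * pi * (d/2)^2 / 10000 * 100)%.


(d/2)^2 = (3.3/2)^2 = 1.65^2 = 2.7225
Crown area = 3.141593 * 2.7225 = 8.55299 m^2
N * area / 10000 * 100 = 313 * 8.55299 / 10000 * 100 = 26.7709
CC = min(100, 26.7709) = 26.7709 ≈ 26.8%

26.8%


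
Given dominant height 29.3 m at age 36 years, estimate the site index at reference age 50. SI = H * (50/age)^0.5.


50/36 = 1.38889
(1.38889)^0.5 = 1.17851
SI = 29.3 * 1.17851 = 34.5303 ≈ 34.5 m

34.5 m


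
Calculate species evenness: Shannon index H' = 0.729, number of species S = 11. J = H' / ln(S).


ln(11) = 2.39790
J = H' / ln(S) = 0.729 / 2.39790 = 0.304016 ≈ 0.3040

0.3040


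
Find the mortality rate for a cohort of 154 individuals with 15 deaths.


Mortality rate = 15 / 154 = 0.097403 ≈ 0.0974

0.0974


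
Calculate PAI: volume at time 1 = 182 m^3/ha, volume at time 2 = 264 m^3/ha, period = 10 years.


PAI = (V2 - V1) / period = (264 - 182) / 10 = 82 / 10 = 8.20 m^3/ha/yr

8.20 m^3/ha/yr


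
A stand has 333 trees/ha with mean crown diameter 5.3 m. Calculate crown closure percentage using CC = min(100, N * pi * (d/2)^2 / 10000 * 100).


(d/2)^2 = (5.3/2)^2 = 2.65^2 = 7.0225
Crown area = 3.141593 * 7.0225 = 22.0618 m^2
N * area / 10000 * 100 = 333 * 22.0618 / 10000 * 100 = 73.4658
CC = min(100, 73.4658) = 73.4658 ≈ 73.5%

73.5%


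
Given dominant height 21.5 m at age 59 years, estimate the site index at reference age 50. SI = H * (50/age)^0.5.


50/59 = 0.847458
(0.847458)^0.5 = 0.920575
SI = 21.5 * 0.920575 = 19.7924 ≈ 19.8 m

19.8 m


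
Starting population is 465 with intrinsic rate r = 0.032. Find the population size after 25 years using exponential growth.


r*t = 0.032 * 25 = 0.8
exp(0.8) = 2.22554
N = 465 * 2.22554 = 1034.88 ≈ 1035

1035


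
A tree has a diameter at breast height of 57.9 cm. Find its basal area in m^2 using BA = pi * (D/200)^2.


D/200 = 57.9/200 = 0.2895 m
(D/200)^2 = 0.2895^2 = 0.08381025
BA = 3.141593 * 0.08381025 = 0.263298 ≈ 0.2633 m^2

0.2633 m^2


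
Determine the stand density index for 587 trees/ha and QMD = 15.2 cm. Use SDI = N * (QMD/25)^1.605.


QMD/25 = 15.2/25 = 0.608
(0.608)^1.605 = exp(1.605 * ln(0.608)) = exp(1.605 * (-0.497580)) = exp(-0.798616) = 0.449951
SDI = 587 * 0.449951 = 264.121 ≈ 264

264


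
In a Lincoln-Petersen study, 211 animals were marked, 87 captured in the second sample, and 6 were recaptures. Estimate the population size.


N = M * C / R = 211 * 87 / 6 = 18357 / 6 = 3059.50 ≈ 3060

3060 individuals


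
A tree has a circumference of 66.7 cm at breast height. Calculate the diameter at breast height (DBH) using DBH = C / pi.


DBH = C / pi = 66.7 / 3.141593 = 21.2313 ≈ 21.23 cm

21.23 cm


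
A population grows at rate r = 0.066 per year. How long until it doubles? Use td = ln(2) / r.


td = ln(2) / 0.066 = 0.693147 / 0.066 = 10.5022 ≈ 10.5 years

10.5 years


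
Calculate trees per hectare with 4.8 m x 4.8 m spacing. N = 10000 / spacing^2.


N = 10000 / 4.8^2 = 10000 / 23.04 = 434.028 ≈ 434 trees/ha

434 trees/ha


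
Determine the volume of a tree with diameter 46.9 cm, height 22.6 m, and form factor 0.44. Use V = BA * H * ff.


(D/200)^2 = (46.9/200)^2 = 0.2345^2 = 0.05499025
BA = 3.141593 * 0.05499025 = 0.172757 m^2
V = 0.172757 * 22.6 * 0.44 = 1.71790 ≈ 1.718 m^3

1.718 m^3


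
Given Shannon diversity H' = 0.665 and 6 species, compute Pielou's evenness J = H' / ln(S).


ln(6) = 1.79176
J = H' / ln(S) = 0.665 / 1.79176 = 0.371143 ≈ 0.3711

0.3711


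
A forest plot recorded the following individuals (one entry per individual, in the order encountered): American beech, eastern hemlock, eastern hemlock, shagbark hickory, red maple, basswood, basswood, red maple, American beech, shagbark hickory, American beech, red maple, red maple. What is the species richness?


Total individuals logged = 13
Distinct species (count of individuals): American beech (3), eastern hemlock (2), shagbark hickory (2), red maple (4), basswood (2)
Species richness = number of distinct species = 5

5


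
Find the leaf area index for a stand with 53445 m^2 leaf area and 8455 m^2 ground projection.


LAI = 53445 / 8455 = 6.3211 ≈ 6.32

6.32


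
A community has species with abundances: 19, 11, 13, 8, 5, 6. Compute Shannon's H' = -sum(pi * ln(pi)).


Total N = 19 + 11 + 13 + 8 + 5 + 6 = 62
Per-species terms:
  p = 19/62 = 0.306452; ln(p) = -1.182694; p*ln(p) = 0.306452 * (-1.182694) = -0.362439
  p = 11/62 = 0.177419; ln(p) = -1.729241; p*ln(p) = 0.177419 * (-1.729241) = -0.306800
  p = 13/62 = 0.209677; ln(p) = -1.562187; p*ln(p) = 0.209677 * (-1.562187) = -0.327555
  p = 8/62 = 0.129032; ln(p) = -2.047695; p*ln(p) = 0.129032 * (-2.047695) = -0.264218
  p = 5/62 = 0.080645; ln(p) = -2.517698; p*ln(p) = 0.080645 * (-2.517698) = -0.203040
  p = 6/62 = 0.096774; ln(p) = -2.335377; p*ln(p) = 0.096774 * (-2.335377) = -0.226004
sum(p*ln(p)) = (-0.362439) + (-0.306800) + (-0.327555) + (-0.264218) + (-0.203040) + (-0.226004) = -1.690056
H' = -(-1.690056) = 1.690056 ≈ 1.6901

1.6901


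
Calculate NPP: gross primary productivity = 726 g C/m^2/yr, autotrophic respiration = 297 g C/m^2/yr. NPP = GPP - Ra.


NPP = GPP - Ra = 726 - 297 = 429 g C/m^2/yr

429 g C/m^2/yr


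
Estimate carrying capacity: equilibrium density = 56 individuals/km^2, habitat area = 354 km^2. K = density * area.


K = 56 * 354 = 19824 individuals

19824 individuals


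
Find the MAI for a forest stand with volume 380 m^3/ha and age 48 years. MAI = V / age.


MAI = 380 / 48 = 7.9167 ≈ 7.92 m^3/ha/yr

7.92 m^3/ha/yr


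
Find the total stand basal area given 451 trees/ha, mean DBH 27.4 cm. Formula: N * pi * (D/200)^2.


(D/200)^2 = (27.4/200)^2 = 0.137^2 = 0.018769
Individual BA = 3.141593 * 0.018769 = 0.0589646 m^2
Stand BA = 451 * 0.0589646 = 26.5930 ≈ 26.59 m^2/ha

26.59 m^2/ha


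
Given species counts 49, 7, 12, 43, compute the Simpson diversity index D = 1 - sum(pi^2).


Total N = 49 + 7 + 12 + 43 = 111
Per-species terms:
  p = 49/111 = 0.441441; p^2 = 0.441441^2 = 0.194870
  p = 7/111 = 0.063063; p^2 = 0.063063^2 = 0.003977
  p = 12/111 = 0.108108; p^2 = 0.108108^2 = 0.011687
  p = 43/111 = 0.387387; p^2 = 0.387387^2 = 0.150069
sum(p^2) = 0.194870 + 0.003977 + 0.011687 + 0.150069 = 0.360603
D = 1 - 0.360603 = 0.639397 ≈ 0.6394

0.6394


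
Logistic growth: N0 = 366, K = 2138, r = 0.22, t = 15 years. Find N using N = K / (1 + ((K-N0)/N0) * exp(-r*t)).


(K - N0)/N0 = (2138 - 366)/366 = 1772/366 = 4.84153
r*t = 0.22 * 15 = 3.3; exp(-3.3) = 0.0368832
4.84153 * 0.0368832 = 0.178571
1 + 0.178571 = 1.17857
N = 2138 / 1.17857 = 1814.06 ≈ 1814

1814


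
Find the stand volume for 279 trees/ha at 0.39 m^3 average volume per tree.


V_stand = 279 * 0.39 = 108.81 ≈ 108.8 m^3/ha

108.8 m^3/ha


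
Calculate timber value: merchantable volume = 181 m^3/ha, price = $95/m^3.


Value = 181 * 95 = $17195/ha

$17195/ha


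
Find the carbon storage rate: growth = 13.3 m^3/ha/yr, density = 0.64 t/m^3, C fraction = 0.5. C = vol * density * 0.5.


C = 13.3 * 0.64 * 0.5 = 4.256 ≈ 4.26 t C/ha/yr

4.26 t C/ha/yr


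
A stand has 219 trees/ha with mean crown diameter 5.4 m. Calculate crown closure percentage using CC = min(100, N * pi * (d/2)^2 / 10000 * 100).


(d/2)^2 = (5.4/2)^2 = 2.7^2 = 7.29
Crown area = 3.141593 * 7.29 = 22.9022 m^2
N * area / 10000 * 100 = 219 * 22.9022 / 10000 * 100 = 50.1558
CC = min(100, 50.1558) = 50.1558 ≈ 50.2%

50.2%


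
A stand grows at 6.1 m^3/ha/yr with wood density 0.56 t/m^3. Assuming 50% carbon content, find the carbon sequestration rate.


C = 6.1 * 0.56 * 0.5 = 1.708 ≈ 1.71 t C/ha/yr

1.71 t C/ha/yr


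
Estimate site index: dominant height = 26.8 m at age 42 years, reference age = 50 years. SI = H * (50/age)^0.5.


50/42 = 1.19048
(1.19048)^0.5 = 1.09109
SI = 26.8 * 1.09109 = 29.2412 ≈ 29.2 m

29.2 m


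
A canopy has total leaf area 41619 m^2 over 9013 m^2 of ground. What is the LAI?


LAI = 41619 / 9013 = 4.6177 ≈ 4.62

4.62


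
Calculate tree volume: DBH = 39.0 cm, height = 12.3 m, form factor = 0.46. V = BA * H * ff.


(D/200)^2 = (39.0/200)^2 = 0.195^2 = 0.038025
BA = 3.141593 * 0.038025 = 0.119459 m^2
V = 0.119459 * 12.3 * 0.46 = 0.675899 ≈ 0.676 m^3

0.676 m^3


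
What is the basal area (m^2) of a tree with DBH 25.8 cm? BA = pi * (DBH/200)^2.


D/200 = 25.8/200 = 0.129 m
(D/200)^2 = 0.129^2 = 0.016641
BA = 3.141593 * 0.016641 = 0.0522792 ≈ 0.0523 m^2

0.0523 m^2


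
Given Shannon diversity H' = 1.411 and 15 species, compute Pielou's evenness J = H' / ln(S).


ln(15) = 2.70805
J = H' / ln(S) = 1.411 / 2.70805 = 0.521039 ≈ 0.5210

0.5210


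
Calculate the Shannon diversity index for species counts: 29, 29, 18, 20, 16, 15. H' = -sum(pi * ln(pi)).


Total N = 29 + 29 + 18 + 20 + 16 + 15 = 127
Per-species terms:
  p = 29/127 = 0.228346; ln(p) = -1.476893; p*ln(p) = 0.228346 * (-1.476893) = -0.337243
  p = 29/127 = 0.228346; ln(p) = -1.476893; p*ln(p) = 0.228346 * (-1.476893) = -0.337243
  p = 18/127 = 0.141732; ln(p) = -1.953817; p*ln(p) = 0.141732 * (-1.953817) = -0.276918
  p = 20/127 = 0.157480; ln(p) = -1.848457; p*ln(p) = 0.157480 * (-1.848457) = -0.291095
  p = 16/127 = 0.125984; ln(p) = -2.071600; p*ln(p) = 0.125984 * (-2.071600) = -0.260988
  p = 15/127 = 0.118110; ln(p) = -2.136139; p*ln(p) = 0.118110 * (-2.136139) = -0.252299
sum(p*ln(p)) = (-0.337243) + (-0.337243) + (-0.276918) + (-0.291095) + (-0.260988) + (-0.252299) = -1.755786
H' = -(-1.755786) = 1.755786 ≈ 1.7558

1.7558


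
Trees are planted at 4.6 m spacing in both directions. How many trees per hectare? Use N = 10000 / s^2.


N = 10000 / 4.6^2 = 10000 / 21.16 = 472.590 ≈ 473 trees/ha

473 trees/ha


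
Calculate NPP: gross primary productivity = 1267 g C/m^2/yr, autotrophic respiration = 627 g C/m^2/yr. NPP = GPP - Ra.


NPP = GPP - Ra = 1267 - 627 = 640 g C/m^2/yr

640 g C/m^2/yr


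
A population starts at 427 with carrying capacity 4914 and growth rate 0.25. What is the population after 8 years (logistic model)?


(K - N0)/N0 = (4914 - 427)/427 = 4487/427 = 10.5082
r*t = 0.25 * 8 = 2; exp(-2) = 0.135335
10.5082 * 0.135335 = 1.42213
1 + 1.42213 = 2.42213
N = 4914 / 2.42213 = 2028.79 ≈ 2029

2029


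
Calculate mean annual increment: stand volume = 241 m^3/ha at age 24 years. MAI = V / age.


MAI = 241 / 24 = 10.0417 ≈ 10.04 m^3/ha/yr

10.04 m^3/ha/yr


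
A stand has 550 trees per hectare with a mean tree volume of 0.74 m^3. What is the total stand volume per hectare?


V_stand = 550 * 0.74 = 407.0 m^3/ha

407.0 m^3/ha


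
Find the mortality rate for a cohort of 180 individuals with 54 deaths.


Mortality rate = 54 / 180 = 0.3000

0.3000


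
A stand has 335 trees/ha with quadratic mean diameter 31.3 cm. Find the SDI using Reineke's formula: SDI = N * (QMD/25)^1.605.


QMD/25 = 31.3/25 = 1.252
(1.252)^1.605 = exp(1.605 * ln(1.252)) = exp(1.605 * 0.224742) = exp(0.360711) = 1.43435
SDI = 335 * 1.43435 = 480.507 ≈ 481

481


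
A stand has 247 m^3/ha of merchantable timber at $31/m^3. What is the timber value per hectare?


Value = 247 * 31 = $7657/ha

$7657/ha


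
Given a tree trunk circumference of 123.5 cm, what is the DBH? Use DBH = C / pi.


DBH = C / pi = 123.5 / 3.141593 = 39.3113 ≈ 39.31 cm

39.31 cm


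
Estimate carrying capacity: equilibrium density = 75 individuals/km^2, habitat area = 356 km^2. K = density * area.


K = 75 * 356 = 26700 individuals

26700 individuals


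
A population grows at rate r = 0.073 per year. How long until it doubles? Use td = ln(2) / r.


td = ln(2) / 0.073 = 0.693147 / 0.073 = 9.49516 ≈ 9.5 years

9.5 years


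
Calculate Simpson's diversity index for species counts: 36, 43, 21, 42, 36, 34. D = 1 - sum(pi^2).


Total N = 36 + 43 + 21 + 42 + 36 + 34 = 212
Per-species terms:
  p = 36/212 = 0.169811; p^2 = 0.169811^2 = 0.028836
  p = 43/212 = 0.202830; p^2 = 0.202830^2 = 0.041140
  p = 21/212 = 0.099057; p^2 = 0.099057^2 = 0.009812
  p = 42/212 = 0.198113; p^2 = 0.198113^2 = 0.039249
  p = 36/212 = 0.169811; p^2 = 0.169811^2 = 0.028836
  p = 34/212 = 0.160377; p^2 = 0.160377^2 = 0.025721
sum(p^2) = 0.028836 + 0.041140 + 0.009812 + 0.039249 + 0.028836 + 0.025721 = 0.173594
D = 1 - 0.173594 = 0.826406 ≈ 0.8264

0.8264


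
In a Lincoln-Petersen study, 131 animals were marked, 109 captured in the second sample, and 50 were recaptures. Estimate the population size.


N = M * C / R = 131 * 109 / 50 = 14279 / 50 = 285.58 ≈ 286

286 individuals


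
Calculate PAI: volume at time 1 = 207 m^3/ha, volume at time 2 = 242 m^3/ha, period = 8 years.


PAI = (V2 - V1) / period = (242 - 207) / 8 = 35 / 8 = 4.3750 ≈ 4.38 m^3/ha/yr

4.38 m^3/ha/yr


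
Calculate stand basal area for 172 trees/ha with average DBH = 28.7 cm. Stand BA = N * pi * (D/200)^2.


(D/200)^2 = (28.7/200)^2 = 0.1435^2 = 0.02059225
Individual BA = 3.141593 * 0.02059225 = 0.0646925 m^2
Stand BA = 172 * 0.0646925 = 11.1271 ≈ 11.13 m^2/ha

11.13 m^2/ha


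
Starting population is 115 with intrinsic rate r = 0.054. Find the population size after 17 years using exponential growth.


r*t = 0.054 * 17 = 0.918
exp(0.918) = 2.50428
N = 115 * 2.50428 = 287.992 ≈ 288

288


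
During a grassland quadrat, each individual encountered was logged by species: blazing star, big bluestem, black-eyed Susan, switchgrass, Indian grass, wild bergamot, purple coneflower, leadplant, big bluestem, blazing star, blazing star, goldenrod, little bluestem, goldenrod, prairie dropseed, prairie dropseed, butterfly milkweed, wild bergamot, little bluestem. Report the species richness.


Total individuals logged = 19
Distinct species (count of individuals): blazing star (3), big bluestem (2), black-eyed Susan (1), switchgrass (1), Indian grass (1), wild bergamot (2), purple coneflower (1), leadplant (1), goldenrod (2), little bluestem (2), prairie dropseed (2), butterfly milkweed (1)
Species richness = number of distinct species = 12

12


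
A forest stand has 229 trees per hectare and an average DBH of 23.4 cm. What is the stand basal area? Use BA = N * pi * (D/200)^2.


(D/200)^2 = (23.4/200)^2 = 0.117^2 = 0.013689
Individual BA = 3.141593 * 0.013689 = 0.0430053 m^2
Stand BA = 229 * 0.0430053 = 9.84821 ≈ 9.85 m^2/ha

9.85 m^2/ha


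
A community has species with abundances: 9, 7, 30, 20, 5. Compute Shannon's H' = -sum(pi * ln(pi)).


Total N = 9 + 7 + 30 + 20 + 5 = 71
Per-species terms:
  p = 9/71 = 0.126761; ln(p) = -2.065452; p*ln(p) = 0.126761 * (-2.065452) = -0.261819
  p = 7/71 = 0.098592; ln(p) = -2.316765; p*ln(p) = 0.098592 * (-2.316765) = -0.228414
  p = 30/71 = 0.422535; ln(p) = -0.861483; p*ln(p) = 0.422535 * (-0.861483) = -0.364007
  p = 20/71 = 0.281690; ln(p) = -1.266948; p*ln(p) = 0.281690 * (-1.266948) = -0.356887
  p = 5/71 = 0.070423; ln(p) = -2.653235; p*ln(p) = 0.070423 * (-2.653235) = -0.186849
sum(p*ln(p)) = (-0.261819) + (-0.228414) + (-0.364007) + (-0.356887) + (-0.186849) = -1.397976
H' = -(-1.397976) = 1.397976 ≈ 1.3980

1.3980


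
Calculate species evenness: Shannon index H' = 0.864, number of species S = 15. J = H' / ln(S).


ln(15) = 2.70805
J = H' / ln(S) = 0.864 / 2.70805 = 0.319049 ≈ 0.3190

0.3190


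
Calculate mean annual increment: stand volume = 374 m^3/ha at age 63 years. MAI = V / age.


MAI = 374 / 63 = 5.9365 ≈ 5.94 m^3/ha/yr

5.94 m^3/ha/yr


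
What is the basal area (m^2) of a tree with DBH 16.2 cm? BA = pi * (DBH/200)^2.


D/200 = 16.2/200 = 0.081 m
(D/200)^2 = 0.081^2 = 0.006561
BA = 3.141593 * 0.006561 = 0.0206120 ≈ 0.0206 m^2

0.0206 m^2


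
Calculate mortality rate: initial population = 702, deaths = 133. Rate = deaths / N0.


Mortality rate = 133 / 702 = 0.189459 ≈ 0.1895

0.1895


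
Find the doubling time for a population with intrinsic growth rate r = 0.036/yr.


td = ln(2) / 0.036 = 0.693147 / 0.036 = 19.2541 ≈ 19.3 years

19.3 years


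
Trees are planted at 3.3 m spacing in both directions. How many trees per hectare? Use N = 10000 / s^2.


N = 10000 / 3.3^2 = 10000 / 10.89 = 918.274 ≈ 918 trees/ha

918 trees/ha
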